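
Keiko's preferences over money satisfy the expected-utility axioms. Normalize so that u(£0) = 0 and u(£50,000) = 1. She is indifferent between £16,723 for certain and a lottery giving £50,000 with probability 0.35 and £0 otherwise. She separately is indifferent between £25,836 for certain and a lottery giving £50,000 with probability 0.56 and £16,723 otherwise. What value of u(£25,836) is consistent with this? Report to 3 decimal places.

0.714

First, u(£16,723) = 0.35·u(£50,000) + 0.65·u(£0) = 0.35.
Chaining: u(£25,836) = 0.56·1.00 + 0.44·0.35 = 0.7140.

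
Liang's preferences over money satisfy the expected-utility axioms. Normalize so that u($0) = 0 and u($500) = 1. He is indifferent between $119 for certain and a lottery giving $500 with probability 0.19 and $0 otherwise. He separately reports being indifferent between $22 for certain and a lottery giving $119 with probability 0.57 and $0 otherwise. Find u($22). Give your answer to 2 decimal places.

The first gamble pins u($119): it must equal 0.19·1 + 0.81·0 = 0.19.
The second indifference gives u($22) = 0.57·u($119) + 0.43·u($0) = 0.57·0.19 + 0.43·0.00 = 0.1083.

0.11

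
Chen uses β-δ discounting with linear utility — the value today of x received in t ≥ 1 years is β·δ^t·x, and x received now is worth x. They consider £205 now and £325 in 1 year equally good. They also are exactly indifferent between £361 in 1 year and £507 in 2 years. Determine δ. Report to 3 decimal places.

Both payoffs in the second observation are in the future, so β drops out: δ^1·361 = δ^2·507 ⇒ δ = 361/507 = 0.71203.

δ ≈ 0.712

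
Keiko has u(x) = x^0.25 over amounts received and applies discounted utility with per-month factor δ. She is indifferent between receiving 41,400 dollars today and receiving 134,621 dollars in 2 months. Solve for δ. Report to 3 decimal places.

The payoff in 2 months is discounted by δ^2, so u(41400) = δ^2·u(134621) and δ^2 = u(41400)/u(134621).
With u(x) = x^0.25: δ^2 = 41400^0.25/134621^0.25 = (41400/134621)^0.25 = 0.74468.
Hence δ = (0.74468)^(1/2) = 0.86295.

δ ≈ 0.863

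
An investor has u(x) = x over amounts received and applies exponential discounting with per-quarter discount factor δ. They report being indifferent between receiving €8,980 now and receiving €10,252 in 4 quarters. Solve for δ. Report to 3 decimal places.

Indifference means u(8980) = δ^4 · u(10252), so δ^4 = u(8980)/u(10252).
With u(x) = x: δ^4 = 8980/10252 = 0.87593.
So δ = 0.87593^(1/4) ≈ 0.967.

δ ≈ 0.967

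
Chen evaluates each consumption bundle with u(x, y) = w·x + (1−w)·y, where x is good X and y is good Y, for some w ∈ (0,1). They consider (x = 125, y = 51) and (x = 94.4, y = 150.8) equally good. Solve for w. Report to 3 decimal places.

u(125,51) = u(94.4,150.8) means w·125 + (1−w)·51 = w·94.4 + (1−w)·150.8.
Rearranging, 30.6·w − 99.8·(1−w) = 0.
The marginal rate of substitution is 99.8/30.6, so w = 99.8/(30.6+99.8) = 0.765.

w = 0.765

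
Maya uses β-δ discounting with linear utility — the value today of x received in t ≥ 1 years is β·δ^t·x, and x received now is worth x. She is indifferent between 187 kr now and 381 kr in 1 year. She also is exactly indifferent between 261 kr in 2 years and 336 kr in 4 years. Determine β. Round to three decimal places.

β ≈ 0.557

Both payoffs in the second observation are in the future, so β drops out: δ^2·261 = δ^4·336 ⇒ δ^2 = 261/336 = 0.77679, so δ = 0.88135.
Now use the now-vs-future pair: 187 = β·δ·381 gives β = 187/(0.88135·381) ≈ 0.557.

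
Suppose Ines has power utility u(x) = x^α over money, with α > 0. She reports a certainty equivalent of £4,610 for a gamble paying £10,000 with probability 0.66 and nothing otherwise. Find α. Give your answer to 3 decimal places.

EU(lottery) = 0.66·10000^α + 0.34·0 = 0.66·10000^α.
Equating: 4610^α = 0.66·10000^α, i.e. 0.4610^α = 0.66.
Taking logs: α·ln(4610/10000) = ln(0.66), so α = -0.415515 / -0.774357 ≈ 0.537.

α ≈ 0.537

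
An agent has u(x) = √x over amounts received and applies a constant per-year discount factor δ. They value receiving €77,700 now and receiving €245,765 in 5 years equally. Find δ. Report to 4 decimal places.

The payoff in 5 years is discounted by δ^5, so u(77700) = δ^5·u(245765) and δ^5 = u(77700)/u(245765).
With u(x) = √x: δ^5 = √77700/√245765 = √(77700/245765) = 0.56228.
Hence δ = (0.56228)^(1/5) = 0.891231.

δ ≈ 0.8912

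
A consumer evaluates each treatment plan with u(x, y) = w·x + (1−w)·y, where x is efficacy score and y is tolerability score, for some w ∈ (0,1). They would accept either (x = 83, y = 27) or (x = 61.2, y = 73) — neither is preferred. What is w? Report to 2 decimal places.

Equating utilities: w·83 + (1−w)·27 = w·61.2 + (1−w)·73.
Collecting terms: w·21.8 = (1−w)·46.
The marginal rate of substitution is 46/21.8, so w = 46/(21.8+46) = 0.68.

w = 0.68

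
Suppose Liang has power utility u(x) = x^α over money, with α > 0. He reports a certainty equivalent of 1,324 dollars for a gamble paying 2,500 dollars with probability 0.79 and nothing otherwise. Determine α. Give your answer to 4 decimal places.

α ≈ 0.3708

EU(lottery) = 0.79·2500^α + 0.21·0 = 0.79·2500^α.
Indifference: 1324^α = 0.79·2500^α, so (1324/2500)^α = 0.79.
Taking logs: α·ln(1324/2500) = ln(0.79), so α = -0.2357223 / -0.6356333 ≈ 0.3708.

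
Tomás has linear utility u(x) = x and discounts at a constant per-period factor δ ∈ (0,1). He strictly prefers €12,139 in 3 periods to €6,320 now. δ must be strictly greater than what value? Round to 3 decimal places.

Comparing present values: 6320 < δ^3·12139.
Dividing by 12139: δ^3 > 0.52064. Both sides are positive, so the cube root keeps the direction.
δ > 0.52064^(1/3) = 0.804.

δ > 0.804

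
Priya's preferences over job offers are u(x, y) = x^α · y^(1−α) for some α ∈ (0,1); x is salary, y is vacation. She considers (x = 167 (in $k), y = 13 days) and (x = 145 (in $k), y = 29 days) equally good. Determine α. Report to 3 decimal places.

α ≈ 0.850

The Cobb–Douglas utilities coincide, so 167^α·13^(1−α) = 145^α·29^(1−α).
Rearrange to (167/145)^α = (29/13)^(1−α) and take logs: α·0.141260 = (1−α)·0.802346.
With A = 0.141260 and B = 0.802346: α·A = (1−α)·B, so α = B/(A+B) = 0.802346/0.943606 ≈ 0.850.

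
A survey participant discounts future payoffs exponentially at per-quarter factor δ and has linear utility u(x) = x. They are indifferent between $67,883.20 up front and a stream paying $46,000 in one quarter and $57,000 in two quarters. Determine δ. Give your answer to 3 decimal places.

δ ≈ 0.760

The stream is worth 46000δ + 57000δ² today, so 46000δ + 57000δ² = 67883.20.
Rearranged: 57000δ² + 46000δ − 67883.20 = 0.
The positive root is δ = [−46000 + √(46000² + 4·57000·67883.20)] / (2·57000) = (−46000 + 132640.000)/114000 ≈ 0.760.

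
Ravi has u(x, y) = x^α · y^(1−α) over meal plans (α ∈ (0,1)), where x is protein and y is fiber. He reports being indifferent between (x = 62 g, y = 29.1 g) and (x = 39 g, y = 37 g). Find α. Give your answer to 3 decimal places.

α ≈ 0.341

Indifference: 62^α · 29.1^(1−α) = 39^α · 37^(1−α).
(62/39)^α = (37/29.1)^(1−α); take logs: α·ln(62/39) = (1−α)·ln(37/29.1), i.e. α·0.463573 = (1−α)·0.240180.
With A = 0.463573 and B = 0.240180: α·A = (1−α)·B, so α = B/(A+B) = 0.240180/0.703753 ≈ 0.341.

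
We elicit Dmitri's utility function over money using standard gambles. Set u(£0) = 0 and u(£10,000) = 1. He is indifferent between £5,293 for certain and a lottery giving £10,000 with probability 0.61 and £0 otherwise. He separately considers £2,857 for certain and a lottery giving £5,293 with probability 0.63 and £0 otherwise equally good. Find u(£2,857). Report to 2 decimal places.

First, u(£5,293) = 0.61·u(£10,000) + 0.39·u(£0) = 0.61.
Chaining: u(£2,857) = 0.63·0.61 + 0.37·0.00 = 0.3843.

0.38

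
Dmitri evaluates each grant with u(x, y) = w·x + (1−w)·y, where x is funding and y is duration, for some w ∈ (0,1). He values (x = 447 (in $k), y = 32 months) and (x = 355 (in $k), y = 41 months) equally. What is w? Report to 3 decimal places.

Indifference: w·447 + (1−w)·32 = w·355 + (1−w)·41.
Rearranging, 92·w − 9·(1−w) = 0.
So w/(1−w) = 9/92 = 0.0978, giving w = 9/(92+9) = 0.089.

w = 0.089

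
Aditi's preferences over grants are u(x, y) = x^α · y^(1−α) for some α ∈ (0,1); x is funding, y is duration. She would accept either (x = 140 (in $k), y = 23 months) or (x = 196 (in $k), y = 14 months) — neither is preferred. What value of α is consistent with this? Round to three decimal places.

Set the two utilities equal: 140^α·23^(1−α) = 196^α·14^(1−α).
(140/196)^α = (14/23)^(1−α); take logs: α·ln(140/196) = (1−α)·ln(14/23), i.e. α·-0.336472 = (1−α)·-0.496437.
Thus α·(-0.832909) = -0.496437, so α = -0.496437/-0.832909 ≈ 0.596.

α ≈ 0.596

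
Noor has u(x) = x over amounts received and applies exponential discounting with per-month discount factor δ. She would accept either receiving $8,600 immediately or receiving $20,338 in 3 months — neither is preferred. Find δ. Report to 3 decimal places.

Indifference means u(8600) = δ^3 · u(20338), so δ^3 = u(8600)/u(20338).
With u(x) = x: δ^3 = 8600/20338 = 0.42285.
Taking the cube root: δ = 0.42285^(1/3) ≈ 0.751.

δ ≈ 0.751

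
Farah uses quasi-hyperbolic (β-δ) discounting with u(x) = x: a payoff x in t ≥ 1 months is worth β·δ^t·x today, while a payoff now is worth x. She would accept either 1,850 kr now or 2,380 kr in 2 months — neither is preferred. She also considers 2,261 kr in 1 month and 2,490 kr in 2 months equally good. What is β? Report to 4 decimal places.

The second indifference involves only future payoffs, so β cancels: β·δ^1·2261 = β·δ^2·2490, giving δ = 2261/2490 = 0.90803.
The first indifference: 1850 = β·δ^2·2380, so β = 1850/(δ^2·2380) = 1850/(0.82452·2380) ≈ 0.9427.

β ≈ 0.9427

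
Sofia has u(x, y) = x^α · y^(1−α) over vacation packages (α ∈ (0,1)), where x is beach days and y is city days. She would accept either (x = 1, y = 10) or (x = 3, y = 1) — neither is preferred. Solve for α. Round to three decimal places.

α ≈ 0.677

Set the two utilities equal: 1^α·10^(1−α) = 3^α·1^(1−α).
(1/3)^α = (1/10)^(1−α); take logs: α·ln(1/3) = (1−α)·ln(1/10), i.e. α·-1.098612 = (1−α)·-2.302585.
So α/(1−α) = (-2.302585)/(-1.098612) = 2.095904, and α = 2.095904/3.095904 ≈ 0.677.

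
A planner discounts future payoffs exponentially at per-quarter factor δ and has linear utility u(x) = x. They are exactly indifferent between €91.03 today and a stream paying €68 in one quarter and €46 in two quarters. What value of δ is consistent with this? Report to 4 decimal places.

δ ≈ 0.8500

The stream is worth 68δ + 46δ² today, so 68δ + 46δ² = 91.03.
That is, 46δ² + 68δ − 91.03 = 0, a quadratic in δ.
The positive root is δ = [−68 + √(68² + 4·46·91.03)] / (2·46) = (−68 + 146.197)/92 ≈ 0.8500.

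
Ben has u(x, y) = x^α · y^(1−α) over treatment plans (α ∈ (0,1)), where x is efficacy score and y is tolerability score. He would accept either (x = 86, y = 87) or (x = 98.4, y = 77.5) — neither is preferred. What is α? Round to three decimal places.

Set the two utilities equal: 86^α·87^(1−α) = 98.4^α·77.5^(1−α).
Taking logs: α·ln 86 + (1−α)·ln 87 = α·ln 98.4 + (1−α)·ln 77.5, i.e. α·-0.134694 = (1−α)·-0.115630.
With A = -0.134694 and B = -0.115630: α·A = (1−α)·B, so α = B/(A+B) = -0.115630/-0.250324 ≈ 0.462.

α ≈ 0.462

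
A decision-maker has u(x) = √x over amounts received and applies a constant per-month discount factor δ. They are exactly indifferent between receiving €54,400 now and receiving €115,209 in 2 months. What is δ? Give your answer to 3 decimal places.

δ ≈ 0.829

Equating discounted utilities: u(54400) = δ^2·u(115209) ⇒ δ^2 = u(54400)/u(115209).
Since u(x) = √x, δ^2 = √(54400/115209) = 0.68716.
So δ = 0.68716^(1/2) ≈ 0.829.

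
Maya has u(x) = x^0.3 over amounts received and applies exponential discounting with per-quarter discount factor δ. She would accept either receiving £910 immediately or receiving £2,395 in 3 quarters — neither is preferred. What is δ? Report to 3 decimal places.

δ ≈ 0.908

Equating discounted utilities: u(910) = δ^3·u(2395) ⇒ δ^3 = u(910)/u(2395).
With u(x) = x^0.3: δ^3 = 910^0.3/2395^0.3 = (910/2395)^0.3 = 0.74803.
Taking the cube root: δ = 0.74803^(1/3) ≈ 0.908.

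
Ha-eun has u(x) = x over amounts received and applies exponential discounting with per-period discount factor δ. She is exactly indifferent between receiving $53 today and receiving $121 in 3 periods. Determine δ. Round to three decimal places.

The payoff in 3 periods is discounted by δ^3, so u(53) = δ^3·u(121) and δ^3 = u(53)/u(121).
With u(x) = x: δ^3 = 53/121 = 0.43802.
So δ = 0.43802^(1/3) ≈ 0.759.

δ ≈ 0.759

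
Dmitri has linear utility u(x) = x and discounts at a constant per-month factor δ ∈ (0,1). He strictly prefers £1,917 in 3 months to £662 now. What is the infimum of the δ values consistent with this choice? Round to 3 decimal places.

δ > 0.702

Under u(x) = x this choice says 662 < δ^3·1917.
So δ^3 > 662/1917 = 0.34533; taking the cube root of both positive sides preserves the inequality.
δ > 0.34533^(1/3) = 0.702.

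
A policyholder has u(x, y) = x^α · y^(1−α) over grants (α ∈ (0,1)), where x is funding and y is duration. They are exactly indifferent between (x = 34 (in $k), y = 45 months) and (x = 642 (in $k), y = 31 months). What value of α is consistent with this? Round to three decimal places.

Set the two utilities equal: 34^α·45^(1−α) = 642^α·31^(1−α).
Rearrange to (34/642)^α = (31/45)^(1−α) and take logs: α·-2.938228 = (1−α)·-0.372675.
Thus α·(-3.310903) = -0.372675, so α = -0.372675/-3.310903 ≈ 0.113.

α ≈ 0.113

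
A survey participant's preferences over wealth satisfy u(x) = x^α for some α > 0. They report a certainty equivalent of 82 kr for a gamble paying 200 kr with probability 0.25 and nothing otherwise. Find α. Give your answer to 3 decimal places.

α ≈ 1.555

Since u(0) = 0, the lottery's EU is 0.25·200^α.
Indifference: 82^α = 0.25·200^α, so (82/200)^α = 0.25.
Taking logs: α·ln(82/200) = ln(0.25), so α = -1.386294 / -0.891598 ≈ 1.555.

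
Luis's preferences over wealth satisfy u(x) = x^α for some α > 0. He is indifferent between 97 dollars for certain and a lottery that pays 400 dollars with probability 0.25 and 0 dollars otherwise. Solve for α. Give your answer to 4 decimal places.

Since u(0) = 0, the lottery's EU is 0.25·400^α.
Setting u(97) equal to that: 97^α = 0.25·400^α ⇒ (97/400)^α = 0.25.
α = ln(0.25) / ln(97/400) = -1.3862944/-1.4167536 ≈ 0.9785.

α ≈ 0.9785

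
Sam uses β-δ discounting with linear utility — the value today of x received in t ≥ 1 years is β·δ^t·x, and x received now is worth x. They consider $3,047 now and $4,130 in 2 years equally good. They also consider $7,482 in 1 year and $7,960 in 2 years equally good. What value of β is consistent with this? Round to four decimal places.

β ≈ 0.8351

From the later pair, β·δ^1·7482 = β·δ^2·7960; dividing through, δ = 7482/7960 = 0.93995.
Substituting δ into 3047 = β·δ^2·4130: β = 3047/(3648.878) ≈ 0.8351.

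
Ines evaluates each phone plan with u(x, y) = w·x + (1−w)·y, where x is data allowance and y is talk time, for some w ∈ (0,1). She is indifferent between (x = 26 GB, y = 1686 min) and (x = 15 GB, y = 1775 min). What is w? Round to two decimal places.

u(26,1686) = u(15,1775) means w·26 + (1−w)·1686 = w·15 + (1−w)·1775.
Rearranging, 11·w − 89·(1−w) = 0.
The marginal rate of substitution is 89/11, so w = 89/(11+89) = 0.89.

w = 0.89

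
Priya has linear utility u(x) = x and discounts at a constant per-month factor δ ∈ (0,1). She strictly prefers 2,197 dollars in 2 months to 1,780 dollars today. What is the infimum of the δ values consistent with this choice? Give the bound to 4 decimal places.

δ > 0.9001

Under u(x) = x this choice says 1780 < δ^2·2197.
So δ^2 > 1780/2197 = 0.81020; taking the square root of both positive sides preserves the inequality.
δ > 0.81020^(1/2) = 0.9001.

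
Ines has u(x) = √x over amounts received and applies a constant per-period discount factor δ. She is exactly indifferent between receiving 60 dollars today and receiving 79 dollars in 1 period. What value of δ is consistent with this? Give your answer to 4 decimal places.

Indifference means u(60) = δ · u(79), so δ = u(60)/u(79).
Since u(x) = √x, δ = √(60/79) = 0.87149.

δ ≈ 0.8715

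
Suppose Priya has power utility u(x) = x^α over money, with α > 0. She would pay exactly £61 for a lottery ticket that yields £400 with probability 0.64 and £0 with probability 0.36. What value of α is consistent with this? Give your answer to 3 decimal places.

α ≈ 0.237

EU(lottery) = 0.64·400^α + 0.36·0 = 0.64·400^α.
Indifference: 61^α = 0.64·400^α, so (61/400)^α = 0.64.
α = ln(0.64) / ln(61/400) = -0.446287/-1.880591 ≈ 0.237.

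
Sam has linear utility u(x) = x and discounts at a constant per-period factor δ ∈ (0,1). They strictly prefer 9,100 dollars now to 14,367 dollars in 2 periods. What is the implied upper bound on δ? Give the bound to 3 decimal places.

Comparing present values: 9100 > δ^2·14367.
Dividing by 14367: δ^2 < 0.63340. Both sides are positive, so the square root keeps the direction.
δ < (9100/14367)^(1/2) ≈ 0.796.

δ < 0.796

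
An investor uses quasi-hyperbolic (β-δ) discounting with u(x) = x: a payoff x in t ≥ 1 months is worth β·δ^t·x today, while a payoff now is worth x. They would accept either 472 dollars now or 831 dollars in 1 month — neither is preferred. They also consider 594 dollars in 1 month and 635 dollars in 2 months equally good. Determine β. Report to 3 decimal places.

From the later pair, β·δ^1·594 = β·δ^2·635; dividing through, δ = 594/635 = 0.93543.
Now use the now-vs-future pair: 472 = β·δ·831 gives β = 472/(0.93543·831) ≈ 0.607.

β ≈ 0.607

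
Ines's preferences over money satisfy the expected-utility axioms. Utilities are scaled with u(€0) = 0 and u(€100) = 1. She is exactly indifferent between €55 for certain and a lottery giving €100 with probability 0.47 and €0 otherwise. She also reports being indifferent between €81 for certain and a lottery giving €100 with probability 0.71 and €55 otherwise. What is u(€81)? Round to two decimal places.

0.85

From the first indifference, u(€55) = 0.47·u(€100) + 0.53·u(€0) = 0.47·1 + 0.53·0 = 0.47.
Then u(€81) = 0.71·u(€100) + 0.29·u(€55) = 0.71·1.00 + 0.29·0.47 = 0.8463.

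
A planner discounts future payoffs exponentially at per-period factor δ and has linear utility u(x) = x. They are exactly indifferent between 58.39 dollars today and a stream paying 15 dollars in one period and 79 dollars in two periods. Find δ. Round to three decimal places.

δ ≈ 0.770

Present value of the stream is 15·δ + 79·δ². Indifference gives 15δ + 79δ² = 58.39.
Rearranged: 79δ² + 15δ − 58.39 = 0.
By the quadratic formula (taking the positive root), δ = (−15 + √18676.24) / 158 ≈ 0.770.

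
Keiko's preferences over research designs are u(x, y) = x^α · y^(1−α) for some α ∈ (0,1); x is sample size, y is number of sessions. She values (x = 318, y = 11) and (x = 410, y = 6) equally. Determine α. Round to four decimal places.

Indifference: 318^α · 11^(1−α) = 410^α · 6^(1−α).
Rearrange to (318/410)^α = (6/11)^(1−α) and take logs: α·-0.2541058 = (1−α)·-0.6061358.
With A = -0.2541058 and B = -0.6061358: α·A = (1−α)·B, so α = B/(A+B) = -0.6061358/-0.8602416 ≈ 0.7046.

α ≈ 0.7046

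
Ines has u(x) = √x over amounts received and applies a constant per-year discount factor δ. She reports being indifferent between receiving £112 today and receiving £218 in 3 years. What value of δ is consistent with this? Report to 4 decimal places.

The payoff in 3 years is discounted by δ^3, so u(112) = δ^3·u(218) and δ^3 = u(112)/u(218).
With u(x) = √x: δ^3 = √112/√218 = √(112/218) = 0.71677.
Hence δ = (0.71677)^(1/3) = 0.894939.

δ ≈ 0.8949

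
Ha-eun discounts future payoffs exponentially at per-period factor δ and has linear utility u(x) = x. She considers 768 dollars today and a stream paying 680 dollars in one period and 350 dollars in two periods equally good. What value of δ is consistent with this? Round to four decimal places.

δ ≈ 0.8000

Equating present values: 768 = 680δ + 350δ².
So 350δ² + 680δ − 768 = 0.
By the quadratic formula (taking the positive root), δ = (−680 + √1537600.00) / 700 ≈ 0.8000.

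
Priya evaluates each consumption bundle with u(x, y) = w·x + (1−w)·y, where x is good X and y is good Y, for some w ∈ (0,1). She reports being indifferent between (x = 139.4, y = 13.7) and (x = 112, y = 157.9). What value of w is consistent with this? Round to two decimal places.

Equating utilities: w·139.4 + (1−w)·13.7 = w·112 + (1−w)·157.9.
w·(139.4−112) = (1−w)·(157.9−13.7), i.e. w·27.4 = (1−w)·144.2.
Hence w = 144.2/(27.4+144.2) = 144.2/171.6 = 0.84.

w = 0.84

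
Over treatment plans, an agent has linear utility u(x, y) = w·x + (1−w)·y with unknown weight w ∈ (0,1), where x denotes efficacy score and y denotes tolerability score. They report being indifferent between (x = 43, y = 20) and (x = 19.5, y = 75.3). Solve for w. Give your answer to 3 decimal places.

w = 0.702

Indifference: w·43 + (1−w)·20 = w·19.5 + (1−w)·75.3.
w·(43−19.5) = (1−w)·(75.3−20), i.e. w·23.5 = (1−w)·55.3.
The marginal rate of substitution is 55.3/23.5, so w = 55.3/(23.5+55.3) = 0.702.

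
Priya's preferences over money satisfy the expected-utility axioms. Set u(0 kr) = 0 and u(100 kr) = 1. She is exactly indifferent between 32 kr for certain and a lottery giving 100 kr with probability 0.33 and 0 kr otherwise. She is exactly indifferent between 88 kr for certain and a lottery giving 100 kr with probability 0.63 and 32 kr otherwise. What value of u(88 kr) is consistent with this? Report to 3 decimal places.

0.752

First, u(32 kr) = 0.33·u(100 kr) + 0.67·u(0 kr) = 0.33.
Then u(88 kr) = 0.63·u(100 kr) + 0.37·u(32 kr) = 0.63·1.00 + 0.37·0.33 = 0.7521.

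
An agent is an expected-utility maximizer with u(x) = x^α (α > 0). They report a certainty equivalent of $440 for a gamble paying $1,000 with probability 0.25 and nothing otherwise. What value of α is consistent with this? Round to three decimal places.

α ≈ 1.689

EU(lottery) = 0.25·1000^α + 0.75·0 = 0.25·1000^α.
Setting u(440) equal to that: 440^α = 0.25·1000^α ⇒ (440/1000)^α = 0.25.
Take logs: α = ln 0.25 / ln(440/1000) ≈ 1.68858.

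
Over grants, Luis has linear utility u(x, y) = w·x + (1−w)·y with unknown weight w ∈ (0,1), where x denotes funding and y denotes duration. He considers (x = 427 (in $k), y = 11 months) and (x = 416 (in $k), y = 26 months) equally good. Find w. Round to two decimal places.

w = 0.58

u(427,11) = u(416,26) means w·427 + (1−w)·11 = w·416 + (1−w)·26.
w·(427−416) = (1−w)·(26−11), i.e. w·11 = (1−w)·15.
Hence w = 15/(11+15) = 15/26 = 0.58.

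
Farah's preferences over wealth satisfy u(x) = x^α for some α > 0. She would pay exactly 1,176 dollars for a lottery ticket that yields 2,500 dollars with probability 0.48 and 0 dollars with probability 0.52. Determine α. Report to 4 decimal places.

Since u(0) = 0, the lottery's EU is 0.48·2500^α.
Setting u(1176) equal to that: 1176^α = 0.48·2500^α ⇒ (1176/2500)^α = 0.48.
Taking logs: α·ln(1176/2500) = ln(0.48), so α = -0.7339692 / -0.7541719 ≈ 0.9732.

α ≈ 0.9732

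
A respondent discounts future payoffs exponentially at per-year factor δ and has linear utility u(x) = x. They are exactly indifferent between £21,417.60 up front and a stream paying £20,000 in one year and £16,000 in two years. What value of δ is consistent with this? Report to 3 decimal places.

Equating present values: 21417.60 = 20000δ + 16000δ².
That is, 16000δ² + 20000δ − 21417.60 = 0, a quadratic in δ.
δ = (−20000 + √(20000² + 4·16000·21417.60)) / (2·16000) = (−20000 + √1770726400.00) / 32000 ≈ 0.690.

δ ≈ 0.690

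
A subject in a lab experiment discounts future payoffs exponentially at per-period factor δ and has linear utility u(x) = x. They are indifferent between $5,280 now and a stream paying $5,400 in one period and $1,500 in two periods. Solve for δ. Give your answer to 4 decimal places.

The stream is worth 5400δ + 1500δ² today, so 5400δ + 1500δ² = 5280.
That is, 1500δ² + 5400δ − 5280 = 0, a quadratic in δ.
δ = (−5400 + √(5400² + 4·1500·5280)) / (2·1500) = (−5400 + √60840000.00) / 3000 ≈ 0.8000.

δ ≈ 0.8000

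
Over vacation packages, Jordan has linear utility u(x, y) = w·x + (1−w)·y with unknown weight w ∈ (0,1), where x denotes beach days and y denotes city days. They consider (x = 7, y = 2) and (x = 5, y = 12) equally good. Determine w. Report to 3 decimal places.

w = 0.833

u(7,2) = u(5,12) means w·7 + (1−w)·2 = w·5 + (1−w)·12.
Collecting terms: w·2 = (1−w)·10.
So w/(1−w) = 10/2 = 5.0000, giving w = 10/(2+10) = 0.833.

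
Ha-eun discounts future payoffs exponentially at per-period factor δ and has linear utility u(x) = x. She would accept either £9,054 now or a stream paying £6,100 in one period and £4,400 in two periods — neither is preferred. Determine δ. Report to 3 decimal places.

δ ≈ 0.900

Present value of the stream is 6100·δ + 4400·δ². Indifference gives 6100δ + 4400δ² = 9054.
That is, 4400δ² + 6100δ − 9054 = 0, a quadratic in δ.
δ = (−6100 + √(6100² + 4·4400·9054)) / (2·4400) = (−6100 + √196560400.00) / 8800 ≈ 0.900.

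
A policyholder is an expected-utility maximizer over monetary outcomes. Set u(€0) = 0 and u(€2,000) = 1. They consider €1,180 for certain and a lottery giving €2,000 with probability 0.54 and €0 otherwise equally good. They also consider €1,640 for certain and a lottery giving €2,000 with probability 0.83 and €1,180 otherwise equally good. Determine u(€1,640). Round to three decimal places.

First, u(€1,180) = 0.54·u(€2,000) + 0.46·u(€0) = 0.54.
The second indifference gives u(€1,640) = 0.83·u(€2,000) + 0.17·u(€1,180) = 0.83·1.00 + 0.17·0.54 = 0.9218.

0.922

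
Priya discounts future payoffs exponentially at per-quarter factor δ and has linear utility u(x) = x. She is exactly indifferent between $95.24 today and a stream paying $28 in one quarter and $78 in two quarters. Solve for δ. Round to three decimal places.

δ ≈ 0.940

Equating present values: 95.24 = 28δ + 78δ².
Rearranged: 78δ² + 28δ − 95.24 = 0.
The positive root is δ = [−28 + √(28² + 4·78·95.24)] / (2·78) = (−28 + 174.639)/156 ≈ 0.940.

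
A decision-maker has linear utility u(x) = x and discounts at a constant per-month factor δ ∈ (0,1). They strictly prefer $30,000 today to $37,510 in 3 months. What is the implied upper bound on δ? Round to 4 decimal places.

δ < 0.9282

Comparing present values: 30000 > δ^3·37510.
Dividing by 37510: δ^3 < 0.79979. Both sides are positive, so the cube root keeps the direction.
δ < 0.79979^(1/3) = 0.9282.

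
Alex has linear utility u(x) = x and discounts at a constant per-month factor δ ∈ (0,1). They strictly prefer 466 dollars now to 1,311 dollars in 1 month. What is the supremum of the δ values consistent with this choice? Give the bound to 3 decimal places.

Under u(x) = x this choice says 466 > δ·1311.
Dividing through by 1311 gives δ < 0.35545.

δ < 0.355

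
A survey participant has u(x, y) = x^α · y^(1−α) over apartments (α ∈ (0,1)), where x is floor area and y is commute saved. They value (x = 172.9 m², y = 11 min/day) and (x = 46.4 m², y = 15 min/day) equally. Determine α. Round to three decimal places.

Indifference: 172.9^α · 11^(1−α) = 46.4^α · 15^(1−α).
Taking logs: α·ln 172.9 + (1−α)·ln 11 = α·ln 46.4 + (1−α)·ln 15, i.e. α·1.315414 = (1−α)·0.310155.
So α/(1−α) = (0.310155)/(1.315414) = 0.235785, and α = 0.235785/1.235785 ≈ 0.191.

α ≈ 0.191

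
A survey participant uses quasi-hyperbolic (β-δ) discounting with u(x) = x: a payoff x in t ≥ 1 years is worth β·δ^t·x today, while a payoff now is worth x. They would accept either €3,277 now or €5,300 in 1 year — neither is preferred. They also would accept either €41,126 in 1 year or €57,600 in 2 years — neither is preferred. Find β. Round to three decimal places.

β ≈ 0.866

Both payoffs in the second observation are in the future, so β drops out: δ^1·41126 = δ^2·57600 ⇒ δ = 41126/57600 = 0.71399.
Substituting δ into 3277 = β·δ·5300: β = 3277/(3784.163) ≈ 0.866.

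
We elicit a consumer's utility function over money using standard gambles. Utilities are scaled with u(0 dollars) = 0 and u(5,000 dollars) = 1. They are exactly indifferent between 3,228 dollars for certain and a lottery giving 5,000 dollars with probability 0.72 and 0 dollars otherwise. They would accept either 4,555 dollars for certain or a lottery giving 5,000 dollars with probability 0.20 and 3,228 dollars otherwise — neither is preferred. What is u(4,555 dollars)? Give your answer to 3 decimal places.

From the first indifference, u(3,228 dollars) = 0.72·u(5,000 dollars) + 0.28·u(0 dollars) = 0.72·1 + 0.28·0 = 0.72.
The second indifference gives u(4,555 dollars) = 0.20·u(5,000 dollars) + 0.80·u(3,228 dollars) = 0.20·1.00 + 0.80·0.72 = 0.7760.

0.776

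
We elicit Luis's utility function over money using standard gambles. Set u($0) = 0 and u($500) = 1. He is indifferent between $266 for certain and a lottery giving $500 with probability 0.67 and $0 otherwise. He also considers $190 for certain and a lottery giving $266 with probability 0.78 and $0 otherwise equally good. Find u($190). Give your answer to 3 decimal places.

First, u($266) = 0.67·u($500) + 0.33·u($0) = 0.67.
Chaining: u($190) = 0.78·0.67 + 0.22·0.00 = 0.5226.

0.523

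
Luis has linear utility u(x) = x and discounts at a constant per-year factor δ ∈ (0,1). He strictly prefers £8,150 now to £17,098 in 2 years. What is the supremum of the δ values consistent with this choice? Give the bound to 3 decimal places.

Comparing present values: 8150 > δ^2·17098.
Hence δ^2 < 8150/17098 = 0.47666, and x ↦ x^(1/2) is increasing on (0,∞).
δ < (8150/17098)^(1/2) ≈ 0.690.

δ < 0.690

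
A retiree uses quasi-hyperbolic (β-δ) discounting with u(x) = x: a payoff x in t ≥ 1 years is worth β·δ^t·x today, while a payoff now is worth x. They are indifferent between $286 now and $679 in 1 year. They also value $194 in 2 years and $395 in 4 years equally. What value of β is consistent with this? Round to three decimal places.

β ≈ 0.601

The second indifference involves only future payoffs, so β cancels: β·δ^2·194 = β·δ^4·395, giving δ^2 = 194/395 = 0.49114, so δ = 0.70081.
Now use the now-vs-future pair: 286 = β·δ·679 gives β = 286/(0.70081·679) ≈ 0.601.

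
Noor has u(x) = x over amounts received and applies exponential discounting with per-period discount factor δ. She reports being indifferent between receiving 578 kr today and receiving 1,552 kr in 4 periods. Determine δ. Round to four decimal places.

Equating discounted utilities: u(578) = δ^4·u(1552) ⇒ δ^4 = u(578)/u(1552).
With u(x) = x: δ^4 = 578/1552 = 0.37242.
Taking the 4th root: δ = 0.37242^(1/4) ≈ 0.7812.

δ ≈ 0.7812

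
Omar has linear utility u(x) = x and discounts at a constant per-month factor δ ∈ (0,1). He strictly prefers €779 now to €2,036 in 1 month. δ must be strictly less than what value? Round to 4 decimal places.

Comparing present values: 779 > δ·2036.
So δ < 779/2036 = 0.38261.

δ < 0.3826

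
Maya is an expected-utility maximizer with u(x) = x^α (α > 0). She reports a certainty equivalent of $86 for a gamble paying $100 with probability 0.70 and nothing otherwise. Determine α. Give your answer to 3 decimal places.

α ≈ 2.365

The lottery's expected utility is 0.70·u(100) + 0.30·u(0) = 0.70·100^α (since u(0) = 0 for α > 0).
Indifference: 86^α = 0.70·100^α, so (86/100)^α = 0.70.
Taking logs: α·ln(86/100) = ln(0.70), so α = -0.356675 / -0.150823 ≈ 2.365.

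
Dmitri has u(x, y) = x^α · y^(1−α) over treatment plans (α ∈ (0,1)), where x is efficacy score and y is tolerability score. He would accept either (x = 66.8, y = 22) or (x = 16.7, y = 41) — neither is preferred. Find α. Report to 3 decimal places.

The Cobb–Douglas utilities coincide, so 66.8^α·22^(1−α) = 16.7^α·41^(1−α).
Taking logs: α·ln 66.8 + (1−α)·ln 22 = α·ln 16.7 + (1−α)·ln 41, i.e. α·1.386294 = (1−α)·0.622530.
With A = 1.386294 and B = 0.622530: α·A = (1−α)·B, so α = B/(A+B) = 0.622530/2.008824 ≈ 0.310.

α ≈ 0.310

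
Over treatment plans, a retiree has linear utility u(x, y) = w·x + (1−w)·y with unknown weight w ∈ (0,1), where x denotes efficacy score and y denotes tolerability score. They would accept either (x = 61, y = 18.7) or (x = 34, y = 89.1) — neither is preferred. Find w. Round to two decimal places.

w = 0.72

Indifference: w·61 + (1−w)·18.7 = w·34 + (1−w)·89.1.
Collecting terms: w·27 = (1−w)·70.4.
The marginal rate of substitution is 70.4/27, so w = 70.4/(27+70.4) = 0.72.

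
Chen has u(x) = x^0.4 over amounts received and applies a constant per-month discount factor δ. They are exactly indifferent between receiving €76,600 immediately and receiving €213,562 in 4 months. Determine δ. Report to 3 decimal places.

δ ≈ 0.903

The payoff in 4 months is discounted by δ^4, so u(76600) = δ^4·u(213562) and δ^4 = u(76600)/u(213562).
With u(x) = x^0.4: δ^4 = 76600^0.4/213562^0.4 = (76600/213562)^0.4 = 0.66356.
Hence δ = (0.66356)^(1/4) = 0.90255.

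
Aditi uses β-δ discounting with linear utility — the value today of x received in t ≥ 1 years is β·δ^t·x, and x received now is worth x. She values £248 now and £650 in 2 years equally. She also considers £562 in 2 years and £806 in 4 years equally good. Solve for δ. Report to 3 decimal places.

Both payoffs in the second observation are in the future, so β drops out: δ^2·562 = δ^4·806 ⇒ δ^2 = 562/806 = 0.69727, so δ = 0.83503.

δ ≈ 0.835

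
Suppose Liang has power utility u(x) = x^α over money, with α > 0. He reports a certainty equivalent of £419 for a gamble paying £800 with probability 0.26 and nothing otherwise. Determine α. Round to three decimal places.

Since u(0) = 0, the lottery's EU is 0.26·800^α.
Indifference: 419^α = 0.26·800^α, so (419/800)^α = 0.26.
Taking logs: α·ln(419/800) = ln(0.26), so α = -1.347074 / -0.646741 ≈ 2.083.

α ≈ 2.083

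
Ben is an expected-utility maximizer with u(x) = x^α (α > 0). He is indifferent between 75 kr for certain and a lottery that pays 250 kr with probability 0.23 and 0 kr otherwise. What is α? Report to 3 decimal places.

The lottery's expected utility is 0.23·u(250) + 0.77·u(0) = 0.23·250^α (since u(0) = 0 for α > 0).
Equating: 75^α = 0.23·250^α, i.e. 0.3000^α = 0.23.
Take logs: α = ln 0.23 / ln(75/250) ≈ 1.22069.

α ≈ 1.221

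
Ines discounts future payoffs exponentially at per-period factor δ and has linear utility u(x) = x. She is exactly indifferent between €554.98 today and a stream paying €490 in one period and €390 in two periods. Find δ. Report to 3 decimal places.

Equating present values: 554.98 = 490δ + 390δ².
So 390δ² + 490δ − 554.98 = 0.
The positive root is δ = [−490 + √(490² + 4·390·554.98)] / (2·390) = (−490 + 1051.603)/780 ≈ 0.720.

δ ≈ 0.720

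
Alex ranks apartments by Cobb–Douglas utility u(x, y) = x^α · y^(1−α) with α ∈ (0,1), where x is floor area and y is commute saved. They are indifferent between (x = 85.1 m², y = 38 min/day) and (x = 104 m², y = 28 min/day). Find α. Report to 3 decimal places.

The Cobb–Douglas utilities coincide, so 85.1^α·38^(1−α) = 104^α·28^(1−α).
Taking logs: α·ln 85.1 + (1−α)·ln 38 = α·ln 104 + (1−α)·ln 28, i.e. α·-0.200564 = (1−α)·-0.305382.
With A = -0.200564 and B = -0.305382: α·A = (1−α)·B, so α = B/(A+B) = -0.305382/-0.505946 ≈ 0.604.

α ≈ 0.604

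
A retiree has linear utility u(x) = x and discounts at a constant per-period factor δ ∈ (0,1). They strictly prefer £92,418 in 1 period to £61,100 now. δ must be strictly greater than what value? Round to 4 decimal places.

The preference means 61100 < δ·92418.
So δ > 61100/92418 = 0.66113.

δ > 0.6611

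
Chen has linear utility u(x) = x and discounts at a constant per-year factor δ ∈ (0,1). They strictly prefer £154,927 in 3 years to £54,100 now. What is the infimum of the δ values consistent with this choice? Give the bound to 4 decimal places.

Under u(x) = x this choice says 54100 < δ^3·154927.
Dividing by 154927: δ^3 > 0.34920. Both sides are positive, so the cube root keeps the direction.
δ > 0.34920^(1/3) = 0.7042.

δ > 0.7042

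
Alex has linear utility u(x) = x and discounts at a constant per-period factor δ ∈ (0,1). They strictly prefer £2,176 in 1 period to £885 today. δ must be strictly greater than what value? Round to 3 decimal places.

δ > 0.407

The preference means 885 < δ·2176.
So δ > 885/2176 = 0.40671.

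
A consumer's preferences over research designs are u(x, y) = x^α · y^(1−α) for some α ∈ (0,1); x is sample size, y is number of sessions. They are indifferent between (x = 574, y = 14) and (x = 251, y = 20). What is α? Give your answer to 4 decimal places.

α ≈ 0.3013

Set the two utilities equal: 574^α·14^(1−α) = 251^α·20^(1−α).
Taking logs: α·ln 574 + (1−α)·ln 14 = α·ln 251 + (1−α)·ln 20, i.e. α·0.8271765 = (1−α)·0.3566749.
With A = 0.8271765 and B = 0.3566749: α·A = (1−α)·B, so α = B/(A+B) = 0.3566749/1.1838514 ≈ 0.3013.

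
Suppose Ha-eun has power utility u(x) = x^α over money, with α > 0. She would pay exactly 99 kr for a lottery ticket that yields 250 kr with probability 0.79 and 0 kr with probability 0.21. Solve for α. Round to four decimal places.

α ≈ 0.2545

EU(lottery) = 0.79·250^α + 0.21·0 = 0.79·250^α.
Equating: 99^α = 0.79·250^α, i.e. 0.3960^α = 0.79.
Take logs: α = ln 0.79 / ln(99/250) ≈ 0.254466.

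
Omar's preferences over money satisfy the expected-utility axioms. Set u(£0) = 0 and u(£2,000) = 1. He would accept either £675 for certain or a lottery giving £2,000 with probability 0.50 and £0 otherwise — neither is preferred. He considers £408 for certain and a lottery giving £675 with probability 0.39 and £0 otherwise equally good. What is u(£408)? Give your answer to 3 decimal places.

First, u(£675) = 0.50·u(£2,000) + 0.50·u(£0) = 0.50.
Chaining: u(£408) = 0.39·0.50 + 0.61·0.00 = 0.1950.

0.195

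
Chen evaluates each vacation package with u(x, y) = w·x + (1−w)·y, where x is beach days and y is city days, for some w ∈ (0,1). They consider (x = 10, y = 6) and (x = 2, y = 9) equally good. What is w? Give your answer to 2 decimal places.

Indifference: w·10 + (1−w)·6 = w·2 + (1−w)·9.
w·(10−2) = (1−w)·(9−6), i.e. w·8 = (1−w)·3.
So w/(1−w) = 3/8 = 0.3750, giving w = 3/(8+3) = 0.27.

w = 0.27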